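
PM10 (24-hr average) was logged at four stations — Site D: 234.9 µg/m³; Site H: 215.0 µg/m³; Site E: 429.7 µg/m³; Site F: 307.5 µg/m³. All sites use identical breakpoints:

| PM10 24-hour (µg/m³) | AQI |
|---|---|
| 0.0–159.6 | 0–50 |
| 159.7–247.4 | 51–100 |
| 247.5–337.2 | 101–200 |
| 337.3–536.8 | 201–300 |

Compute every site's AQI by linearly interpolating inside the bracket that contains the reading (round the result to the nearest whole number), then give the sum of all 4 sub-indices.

589

Site D: 234.9 ∈ [159.7, 247.4] ↔ index [51, 100].
51 + (234.9−159.7)·(100−51)/(247.4−159.7) = 51 + 75.2·49/87.7 ≈ 93.02, so AQI = 93.
Site H: 215.0 ∈ [159.7, 247.4] ↔ index [51, 100].
51 + (215.0−159.7)·(100−51)/(247.4−159.7) = 51 + 55.3·49/87.7 ≈ 81.90, so AQI = 82.
Site E: 429.7 lies in 337.3–536.8, so I_lo=201, I_hi=300, C_lo=337.3, C_hi=536.8.
(300−201)/(536.8−337.3) × (429.7−337.3) + 201 = 99/199.5 × 92.4 + 201 ≈ 246.85 → 247.
Site F: 307.5 ∈ [247.5, 337.2] ↔ index [101, 200].
101 + (307.5−247.5)·(200−101)/(337.2−247.5) = 101 + 60.0·99/89.7 ≈ 167.22, so AQI = 167.
AQIs: Site D=93, Site H=82, Site E=247, Site F=167. Sum = 93 + 82 + 247 + 167 = 589.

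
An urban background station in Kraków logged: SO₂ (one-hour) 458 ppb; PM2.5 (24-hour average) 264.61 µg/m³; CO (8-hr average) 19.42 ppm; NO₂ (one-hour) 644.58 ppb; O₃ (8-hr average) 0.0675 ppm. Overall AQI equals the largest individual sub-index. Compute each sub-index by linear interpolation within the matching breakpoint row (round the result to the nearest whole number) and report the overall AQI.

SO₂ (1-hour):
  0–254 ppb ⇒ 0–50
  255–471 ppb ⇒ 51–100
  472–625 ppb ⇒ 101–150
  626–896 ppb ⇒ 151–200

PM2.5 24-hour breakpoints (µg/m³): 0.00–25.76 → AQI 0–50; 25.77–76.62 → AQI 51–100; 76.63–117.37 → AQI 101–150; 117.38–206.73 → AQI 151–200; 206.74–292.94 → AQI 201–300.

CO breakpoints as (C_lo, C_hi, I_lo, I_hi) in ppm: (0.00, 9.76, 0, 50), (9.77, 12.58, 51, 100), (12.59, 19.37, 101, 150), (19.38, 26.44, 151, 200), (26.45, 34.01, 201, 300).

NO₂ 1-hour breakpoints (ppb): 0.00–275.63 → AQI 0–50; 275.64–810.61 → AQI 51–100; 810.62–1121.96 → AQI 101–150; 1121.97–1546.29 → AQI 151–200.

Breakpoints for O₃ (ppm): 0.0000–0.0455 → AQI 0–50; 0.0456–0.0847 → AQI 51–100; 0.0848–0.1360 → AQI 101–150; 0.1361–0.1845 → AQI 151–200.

267

SO₂: row 255–471 (AQI 51–100). (100−51)·(458−255)/(471−255) + 51 = 49·203/216 + 51 ≈ 97.05 → 97.
PM2.5: 264.61 lies in 206.74–292.94, so I_lo=201, I_hi=300, C_lo=206.74, C_hi=292.94.
(300−201)/(292.94−206.74) × (264.61−206.74) + 201 = 99/86.20 × 57.87 + 201 ≈ 267.46 → 267.
CO 19.42: bracket 19.38–26.44 → index 151–200; slope 49/7.06, offset 0.04.
AQI = 151 + 49/7.06·0.04 ≈ 151.28 ⇒ 151.
NO₂: 644.58 lies in 275.64–810.61, so I_lo=51, I_hi=100, C_lo=275.64, C_hi=810.61.
(100−51)/(810.61−275.64) × (644.58−275.64) + 51 = 49/534.97 × 368.94 + 51 ≈ 84.79 → 85.
O₃: row 0.0456–0.0847 (AQI 51–100). (100−51)·(0.0675−0.0456)/(0.0847−0.0456) + 51 = 49·0.0219/0.0391 + 51 ≈ 78.45 → 78.
Sub-indices: SO₂→97, PM2.5→267, CO→151, NO₂→85, O₃→78. Overall AQI = max = 267; dominant pollutant is PM2.5.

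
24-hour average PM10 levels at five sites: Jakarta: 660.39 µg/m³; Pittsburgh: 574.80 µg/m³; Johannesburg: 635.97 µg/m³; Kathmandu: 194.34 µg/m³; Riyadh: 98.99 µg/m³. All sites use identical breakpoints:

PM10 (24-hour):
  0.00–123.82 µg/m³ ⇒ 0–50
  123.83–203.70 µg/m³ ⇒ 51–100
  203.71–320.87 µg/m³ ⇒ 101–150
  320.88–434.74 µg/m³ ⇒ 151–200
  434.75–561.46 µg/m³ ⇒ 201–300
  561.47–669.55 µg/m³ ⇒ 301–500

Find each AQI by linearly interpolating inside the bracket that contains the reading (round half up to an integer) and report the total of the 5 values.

Jakarta: row 561.47–669.55 (AQI 301–500). (500−301)·(660.39−561.47)/(669.55−561.47) + 301 = 199·98.92/108.08 + 301 ≈ 483.13 → 483.
Pittsburgh: row 561.47–669.55 (AQI 301–500). (500−301)·(574.80−561.47)/(669.55−561.47) + 301 = 199·13.33/108.08 + 301 ≈ 325.54 → 326.
Johannesburg 635.97: bracket 561.47–669.55 → index 301–500; slope 199/108.08, offset 74.50.
AQI = 301 + 199/108.08·74.50 ≈ 438.17 ⇒ 438.
Kathmandu: 194.34 lies in 123.83–203.70, so I_lo=51, I_hi=100, C_lo=123.83, C_hi=203.70.
(100−51)/(203.70−123.83) × (194.34−123.83) + 51 = 49/79.87 × 70.51 + 51 ≈ 94.26 → 94.
Riyadh: 98.99 ∈ [0.00, 123.82] ↔ index [0, 50].
0 + (98.99−0.00)·(50−0)/(123.82−0.00) = 0 + 98.99·50/123.82 ≈ 39.97, so AQI = 40.
AQIs: Jakarta=483, Pittsburgh=326, Johannesburg=438, Kathmandu=94, Riyadh=40. Sum = 483 + 326 + 438 + 94 + 40 = 1381.

1381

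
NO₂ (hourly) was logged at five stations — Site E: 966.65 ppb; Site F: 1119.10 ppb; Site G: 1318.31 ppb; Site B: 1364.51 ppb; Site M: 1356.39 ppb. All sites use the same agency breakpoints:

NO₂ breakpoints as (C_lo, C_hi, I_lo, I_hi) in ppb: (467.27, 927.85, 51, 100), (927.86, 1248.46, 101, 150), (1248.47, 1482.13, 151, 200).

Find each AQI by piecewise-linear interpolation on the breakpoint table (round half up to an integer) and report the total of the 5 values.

752

Site E: 966.65 ∈ [927.86, 1248.46] ↔ index [101, 150].
101 + (966.65−927.86)·(150−101)/(1248.46−927.86) = 101 + 38.79·49/320.60 ≈ 106.93, so AQI = 107.
Site F: 1119.10 lies in 927.86–1248.46, so I_lo=101, I_hi=150, C_lo=927.86, C_hi=1248.46.
(150−101)/(1248.46−927.86) × (1119.10−927.86) + 101 = 49/320.60 × 191.24 + 101 ≈ 130.23 → 130.
Site G 1318.31: bracket 1248.47–1482.13 → index 151–200; slope 49/233.66, offset 69.84.
AQI = 151 + 49/233.66·69.84 ≈ 165.65 ⇒ 166.
Site B: 1364.51 ∈ [1248.47, 1482.13] ↔ index [151, 200].
151 + (1364.51−1248.47)·(200−151)/(1482.13−1248.47) = 151 + 116.04·49/233.66 ≈ 175.33, so AQI = 175.
Site M 1356.39: bracket 1248.47–1482.13 → index 151–200; slope 49/233.66, offset 107.92.
AQI = 151 + 49/233.66·107.92 ≈ 173.63 ⇒ 174.
AQIs: Site E=107, Site F=130, Site G=166, Site B=175, Site M=174. Sum = 107 + 130 + 166 + 175 + 174 = 752.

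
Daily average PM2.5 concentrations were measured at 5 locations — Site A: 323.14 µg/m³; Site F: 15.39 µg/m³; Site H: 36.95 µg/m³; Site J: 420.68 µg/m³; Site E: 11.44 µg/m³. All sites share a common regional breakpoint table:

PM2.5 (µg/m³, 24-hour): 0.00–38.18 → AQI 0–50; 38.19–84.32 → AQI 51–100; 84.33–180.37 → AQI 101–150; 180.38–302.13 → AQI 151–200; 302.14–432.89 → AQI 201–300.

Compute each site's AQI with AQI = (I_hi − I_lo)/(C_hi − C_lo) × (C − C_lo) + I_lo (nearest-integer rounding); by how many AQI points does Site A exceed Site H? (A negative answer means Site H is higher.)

Site A: 323.14 ∈ [302.14, 432.89] ↔ index [201, 300].
201 + (323.14−302.14)·(300−201)/(432.89−302.14) = 201 + 21.00·99/130.75 ≈ 216.90, so AQI = 217.
Site F 15.39: bracket 0.00–38.18 → index 0–50; slope 50/38.18, offset 15.39.
AQI = 0 + 50/38.18·15.39 ≈ 20.15 ⇒ 20.
Site H: 36.95 lies in 0.00–38.18, so I_lo=0, I_hi=50, C_lo=0.00, C_hi=38.18.
(50−0)/(38.18−0.00) × (36.95−0.00) + 0 = 50/38.18 × 36.95 + 0 ≈ 48.39 → 48.
Site J: row 302.14–432.89 (AQI 201–300). (300−201)·(420.68−302.14)/(432.89−302.14) + 201 = 99·118.54/130.75 + 201 ≈ 290.75 → 291.
Site E 11.44: bracket 0.00–38.18 → index 0–50; slope 50/38.18, offset 11.44.
AQI = 0 + 50/38.18·11.44 ≈ 14.98 ⇒ 15.
AQIs: Site A=217, Site F=20, Site H=48, Site J=291, Site E=15. Site A (217) − Site H (48) = 169.

169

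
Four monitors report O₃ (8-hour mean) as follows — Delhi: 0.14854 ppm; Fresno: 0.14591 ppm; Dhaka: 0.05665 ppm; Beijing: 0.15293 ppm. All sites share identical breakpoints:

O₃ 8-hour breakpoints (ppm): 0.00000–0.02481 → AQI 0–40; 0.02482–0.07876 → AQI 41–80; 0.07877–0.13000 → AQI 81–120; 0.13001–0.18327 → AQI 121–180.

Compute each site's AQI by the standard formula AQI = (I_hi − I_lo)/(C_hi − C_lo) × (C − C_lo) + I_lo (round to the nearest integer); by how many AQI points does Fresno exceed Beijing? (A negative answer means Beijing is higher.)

Delhi 0.14854: bracket 0.13001–0.18327 → index 121–180; slope 59/0.05326, offset 0.01853.
AQI = 121 + 59/0.05326·0.01853 ≈ 141.53 ⇒ 142.
Fresno: 0.14591 lies in 0.13001–0.18327, so I_lo=121, I_hi=180, C_lo=0.13001, C_hi=0.18327.
(180−121)/(0.18327−0.13001) × (0.14591−0.13001) + 121 = 59/0.05326 × 0.01590 + 121 ≈ 138.61 → 139.
Dhaka: 0.05665 ∈ [0.02482, 0.07876] ↔ index [41, 80].
41 + (0.05665−0.02482)·(80−41)/(0.07876−0.02482) = 41 + 0.03183·39/0.05394 ≈ 64.01, so AQI = 64.
Beijing: 0.15293 ∈ [0.13001, 0.18327] ↔ index [121, 180].
121 + (0.15293−0.13001)·(180−121)/(0.18327−0.13001) = 121 + 0.02292·59/0.05326 ≈ 146.39, so AQI = 146.
AQIs: Delhi=142, Fresno=139, Dhaka=64, Beijing=146. Fresno (139) − Beijing (146) = -7.

-7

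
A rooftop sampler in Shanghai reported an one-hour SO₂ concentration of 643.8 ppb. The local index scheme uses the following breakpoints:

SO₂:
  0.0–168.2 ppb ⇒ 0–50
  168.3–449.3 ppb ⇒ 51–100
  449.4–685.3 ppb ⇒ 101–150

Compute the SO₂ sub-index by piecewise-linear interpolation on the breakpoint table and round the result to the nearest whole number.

141

SO₂: 643.8 ∈ [449.4, 685.3] ↔ index [101, 150].
101 + (643.8−449.4)·(150−101)/(685.3−449.4) = 101 + 194.4·49/235.9 ≈ 141.38, so AQI = 141.
AQI 141 falls in the Unhealthy for Sensitive Groups category.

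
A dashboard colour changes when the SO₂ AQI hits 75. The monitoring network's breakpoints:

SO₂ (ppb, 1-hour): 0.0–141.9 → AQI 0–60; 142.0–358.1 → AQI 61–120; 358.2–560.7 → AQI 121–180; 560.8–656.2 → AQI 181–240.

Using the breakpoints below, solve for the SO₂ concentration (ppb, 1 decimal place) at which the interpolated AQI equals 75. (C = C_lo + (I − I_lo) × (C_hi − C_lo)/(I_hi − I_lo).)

193.3

AQI 75 lies in the 61–120 band, which corresponds to 142.0–358.1 ppb.
C = 142.0 + (75−61)×(358.1−142.0)/(120−61) = 142.0 + 14×216.1/59 ≈ 193.278 ppb → 193.3 ppb to 1 dp.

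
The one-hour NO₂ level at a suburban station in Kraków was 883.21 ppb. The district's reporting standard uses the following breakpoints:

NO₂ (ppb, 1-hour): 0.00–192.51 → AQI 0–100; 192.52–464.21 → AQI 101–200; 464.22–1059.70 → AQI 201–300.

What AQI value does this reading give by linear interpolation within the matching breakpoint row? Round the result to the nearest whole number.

NO₂: 883.21 ∈ [464.22, 1059.70] ↔ index [201, 300].
201 + (883.21−464.22)·(300−201)/(1059.70−464.22) = 201 + 418.99·99/595.48 ≈ 270.66, so AQI = 271.

271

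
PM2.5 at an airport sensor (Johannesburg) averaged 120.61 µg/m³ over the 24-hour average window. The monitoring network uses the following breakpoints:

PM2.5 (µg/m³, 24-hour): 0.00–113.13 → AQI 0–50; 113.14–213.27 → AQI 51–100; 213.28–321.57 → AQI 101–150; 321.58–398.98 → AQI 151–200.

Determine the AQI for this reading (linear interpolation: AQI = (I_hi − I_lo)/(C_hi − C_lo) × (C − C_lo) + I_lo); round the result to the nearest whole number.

55

PM2.5: 120.61 lies in 113.14–213.27, so I_lo=51, I_hi=100, C_lo=113.14, C_hi=213.27.
(100−51)/(213.27−113.14) × (120.61−113.14) + 51 = 49/100.13 × 7.47 + 51 ≈ 54.66 → 55.
AQI 55 falls in the Moderate category.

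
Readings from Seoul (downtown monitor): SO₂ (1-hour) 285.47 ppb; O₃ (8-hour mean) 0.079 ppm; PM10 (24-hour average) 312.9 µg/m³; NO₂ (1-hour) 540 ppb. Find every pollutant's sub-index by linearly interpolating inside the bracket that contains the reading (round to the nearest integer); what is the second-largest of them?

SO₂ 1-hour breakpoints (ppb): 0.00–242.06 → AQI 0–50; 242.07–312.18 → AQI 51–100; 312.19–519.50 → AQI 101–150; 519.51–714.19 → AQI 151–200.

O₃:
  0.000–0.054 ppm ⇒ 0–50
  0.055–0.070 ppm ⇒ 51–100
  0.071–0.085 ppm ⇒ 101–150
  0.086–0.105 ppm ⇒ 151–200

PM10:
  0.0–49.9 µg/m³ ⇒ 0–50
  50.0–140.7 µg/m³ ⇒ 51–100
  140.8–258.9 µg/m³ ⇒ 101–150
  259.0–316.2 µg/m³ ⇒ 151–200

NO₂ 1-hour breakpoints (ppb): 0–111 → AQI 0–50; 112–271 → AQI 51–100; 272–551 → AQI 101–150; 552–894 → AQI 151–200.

SO₂: 285.47 lies in 242.07–312.18, so I_lo=51, I_hi=100, C_lo=242.07, C_hi=312.18.
(100−51)/(312.18−242.07) × (285.47−242.07) + 51 = 49/70.11 × 43.40 + 51 ≈ 81.33 → 81.
O₃ 0.079: bracket 0.071–0.085 → index 101–150; slope 49/0.014, offset 0.008.
AQI = 101 + 49/0.014·0.008 ≈ 129.00 ⇒ 129.
PM10 312.9: bracket 259.0–316.2 → index 151–200; slope 49/57.2, offset 53.9.
AQI = 151 + 49/57.2·53.9 ≈ 197.17 ⇒ 197.
NO₂: 540 ∈ [272, 551] ↔ index [101, 150].
101 + (540−272)·(150−101)/(551−272) = 101 + 268·49/279 ≈ 148.07, so AQI = 148.
Sub-indices: SO₂→81, O₃→129, PM10→197, NO₂→148. Ranked high→low: 197, 148, 129, 81. Second-highest sub-index = 148.

148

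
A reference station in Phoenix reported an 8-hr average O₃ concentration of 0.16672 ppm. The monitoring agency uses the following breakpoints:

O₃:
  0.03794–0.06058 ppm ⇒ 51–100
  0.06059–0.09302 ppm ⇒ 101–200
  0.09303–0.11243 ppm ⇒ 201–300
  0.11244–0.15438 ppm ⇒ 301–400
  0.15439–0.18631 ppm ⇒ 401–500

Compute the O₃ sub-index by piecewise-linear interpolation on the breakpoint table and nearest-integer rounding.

O₃: 0.16672 lies in 0.15439–0.18631, so I_lo=401, I_hi=500, C_lo=0.15439, C_hi=0.18631.
(500−401)/(0.18631−0.15439) × (0.16672−0.15439) + 401 = 99/0.03192 × 0.01233 + 401 ≈ 439.24 → 439.

439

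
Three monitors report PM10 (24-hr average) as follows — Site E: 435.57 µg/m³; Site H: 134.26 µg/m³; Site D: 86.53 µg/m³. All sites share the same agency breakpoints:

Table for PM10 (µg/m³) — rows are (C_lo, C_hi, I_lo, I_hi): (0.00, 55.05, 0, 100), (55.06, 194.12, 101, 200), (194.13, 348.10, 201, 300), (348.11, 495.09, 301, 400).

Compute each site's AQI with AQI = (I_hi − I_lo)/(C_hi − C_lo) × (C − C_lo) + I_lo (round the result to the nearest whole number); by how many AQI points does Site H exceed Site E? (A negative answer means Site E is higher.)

Site E: 435.57 lies in 348.11–495.09, so I_lo=301, I_hi=400, C_lo=348.11, C_hi=495.09.
(400−301)/(495.09−348.11) × (435.57−348.11) + 301 = 99/146.98 × 87.46 + 301 ≈ 359.91 → 360.
Site H: row 55.06–194.12 (AQI 101–200). (200−101)·(134.26−55.06)/(194.12−55.06) + 101 = 99·79.20/139.06 + 101 ≈ 157.38 → 157.
Site D: 86.53 ∈ [55.06, 194.12] ↔ index [101, 200].
101 + (86.53−55.06)·(200−101)/(194.12−55.06) = 101 + 31.47·99/139.06 ≈ 123.40, so AQI = 123.
AQIs: Site E=360, Site H=157, Site D=123. Site H (157) − Site E (360) = -203.

-203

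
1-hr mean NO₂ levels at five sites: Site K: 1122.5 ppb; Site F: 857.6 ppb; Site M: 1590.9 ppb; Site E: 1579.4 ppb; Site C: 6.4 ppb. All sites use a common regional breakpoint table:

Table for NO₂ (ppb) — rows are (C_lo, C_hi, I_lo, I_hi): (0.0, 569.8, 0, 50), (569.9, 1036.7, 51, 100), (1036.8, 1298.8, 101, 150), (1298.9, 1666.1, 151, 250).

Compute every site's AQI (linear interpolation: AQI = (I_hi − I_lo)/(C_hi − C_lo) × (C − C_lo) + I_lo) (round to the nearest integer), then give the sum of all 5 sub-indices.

656

Site K: 1122.5 ∈ [1036.8, 1298.8] ↔ index [101, 150].
101 + (1122.5−1036.8)·(150−101)/(1298.8−1036.8) = 101 + 85.7·49/262.0 ≈ 117.03, so AQI = 117.
Site F: 857.6 ∈ [569.9, 1036.7] ↔ index [51, 100].
51 + (857.6−569.9)·(100−51)/(1036.7−569.9) = 51 + 287.7·49/466.8 ≈ 81.20, so AQI = 81.
Site M: 1590.9 ∈ [1298.9, 1666.1] ↔ index [151, 250].
151 + (1590.9−1298.9)·(250−151)/(1666.1−1298.9) = 151 + 292.0·99/367.2 ≈ 229.73, so AQI = 230.
Site E: 1579.4 lies in 1298.9–1666.1, so I_lo=151, I_hi=250, C_lo=1298.9, C_hi=1666.1.
(250−151)/(1666.1−1298.9) × (1579.4−1298.9) + 151 = 99/367.2 × 280.5 + 151 ≈ 226.63 → 227.
Site C: 6.4 ∈ [0.0, 569.8] ↔ index [0, 50].
0 + (6.4−0.0)·(50−0)/(569.8−0.0) = 0 + 6.4·50/569.8 ≈ 0.56, so AQI = 1.
AQIs: Site K=117, Site F=81, Site M=230, Site E=227, Site C=1. Sum = 117 + 81 + 230 + 227 + 1 = 656.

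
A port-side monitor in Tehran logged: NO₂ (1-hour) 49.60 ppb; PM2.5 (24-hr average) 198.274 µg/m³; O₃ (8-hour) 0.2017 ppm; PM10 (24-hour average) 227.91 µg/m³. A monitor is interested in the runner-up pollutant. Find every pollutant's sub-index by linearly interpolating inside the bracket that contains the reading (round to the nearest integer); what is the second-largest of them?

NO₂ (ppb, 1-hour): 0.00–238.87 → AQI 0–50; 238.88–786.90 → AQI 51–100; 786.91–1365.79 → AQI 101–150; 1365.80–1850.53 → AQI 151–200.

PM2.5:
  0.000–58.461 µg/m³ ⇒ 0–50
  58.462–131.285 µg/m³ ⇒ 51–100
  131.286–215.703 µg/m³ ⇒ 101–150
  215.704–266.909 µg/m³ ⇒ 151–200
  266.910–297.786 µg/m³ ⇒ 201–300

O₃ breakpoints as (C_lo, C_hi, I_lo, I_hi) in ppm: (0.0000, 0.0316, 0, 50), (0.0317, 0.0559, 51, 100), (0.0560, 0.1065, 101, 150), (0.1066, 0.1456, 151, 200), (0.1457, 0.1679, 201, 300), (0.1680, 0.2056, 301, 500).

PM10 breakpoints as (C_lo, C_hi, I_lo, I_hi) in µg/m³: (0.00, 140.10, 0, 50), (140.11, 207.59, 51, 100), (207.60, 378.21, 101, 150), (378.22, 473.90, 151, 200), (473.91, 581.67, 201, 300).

140

NO₂: 49.60 ∈ [0.00, 238.87] ↔ index [0, 50].
0 + (49.60−0.00)·(50−0)/(238.87−0.00) = 0 + 49.60·50/238.87 ≈ 10.38, so AQI = 10.
PM2.5: 198.274 ∈ [131.286, 215.703] ↔ index [101, 150].
101 + (198.274−131.286)·(150−101)/(215.703−131.286) = 101 + 66.988·49/84.417 ≈ 139.88, so AQI = 140.
O₃: 0.2017 lies in 0.1680–0.2056, so I_lo=301, I_hi=500, C_lo=0.1680, C_hi=0.2056.
(500−301)/(0.2056−0.1680) × (0.2017−0.1680) + 301 = 199/0.0376 × 0.0337 + 301 ≈ 479.36 → 479.
PM10: 227.91 lies in 207.60–378.21, so I_lo=101, I_hi=150, C_lo=207.60, C_hi=378.21.
(150−101)/(378.21−207.60) × (227.91−207.60) + 101 = 49/170.61 × 20.31 + 101 ≈ 106.83 → 107.
Sub-indices: NO₂→10, PM2.5→140, O₃→479, PM10→107. Ranked high→low: 479, 140, 107, 10. Second-highest sub-index = 140.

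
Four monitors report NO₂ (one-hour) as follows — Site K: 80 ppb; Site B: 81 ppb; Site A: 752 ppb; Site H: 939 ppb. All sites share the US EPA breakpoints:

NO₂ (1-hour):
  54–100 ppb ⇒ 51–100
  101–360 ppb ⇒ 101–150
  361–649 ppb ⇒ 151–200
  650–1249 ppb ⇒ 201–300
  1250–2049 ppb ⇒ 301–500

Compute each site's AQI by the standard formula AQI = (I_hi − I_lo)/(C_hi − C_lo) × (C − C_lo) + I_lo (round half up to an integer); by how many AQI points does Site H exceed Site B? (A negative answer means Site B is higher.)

Site K: 80 ∈ [54, 100] ↔ index [51, 100].
51 + (80−54)·(100−51)/(100−54) = 51 + 26·49/46 ≈ 78.70, so AQI = 79.
Site B 81: bracket 54–100 → index 51–100; slope 49/46, offset 27.
AQI = 51 + 49/46·27 ≈ 79.76 ⇒ 80.
Site A: 752 ∈ [650, 1249] ↔ index [201, 300].
201 + (752−650)·(300−201)/(1249−650) = 201 + 102·99/599 ≈ 217.86, so AQI = 218.
Site H: 939 lies in 650–1249, so I_lo=201, I_hi=300, C_lo=650, C_hi=1249.
(300−201)/(1249−650) × (939−650) + 201 = 99/599 × 289 + 201 ≈ 248.76 → 249.
AQIs: Site K=79, Site B=80, Site A=218, Site H=249. Site H (249) − Site B (80) = 169.

169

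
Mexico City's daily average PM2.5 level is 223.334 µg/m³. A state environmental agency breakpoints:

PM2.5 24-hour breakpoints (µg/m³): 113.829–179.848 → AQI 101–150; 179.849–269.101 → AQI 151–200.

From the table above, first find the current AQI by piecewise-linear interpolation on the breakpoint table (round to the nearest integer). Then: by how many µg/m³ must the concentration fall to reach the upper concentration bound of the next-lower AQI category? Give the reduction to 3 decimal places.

43.486

PM2.5: 223.334 lies in 179.849–269.101, so I_lo=151, I_hi=200, C_lo=179.849, C_hi=269.101.
(200−151)/(269.101−179.849) × (223.334−179.849) + 151 = 49/89.252 × 43.485 + 151 ≈ 174.87 → 175.
Current AQI 175 is in the Unhealthy range (151–200). The next-lower category tops out at AQI 150, whose upper concentration bound is 179.848 µg/m³.
Reduction needed = 223.334 − 179.848 = 43.486 µg/m³.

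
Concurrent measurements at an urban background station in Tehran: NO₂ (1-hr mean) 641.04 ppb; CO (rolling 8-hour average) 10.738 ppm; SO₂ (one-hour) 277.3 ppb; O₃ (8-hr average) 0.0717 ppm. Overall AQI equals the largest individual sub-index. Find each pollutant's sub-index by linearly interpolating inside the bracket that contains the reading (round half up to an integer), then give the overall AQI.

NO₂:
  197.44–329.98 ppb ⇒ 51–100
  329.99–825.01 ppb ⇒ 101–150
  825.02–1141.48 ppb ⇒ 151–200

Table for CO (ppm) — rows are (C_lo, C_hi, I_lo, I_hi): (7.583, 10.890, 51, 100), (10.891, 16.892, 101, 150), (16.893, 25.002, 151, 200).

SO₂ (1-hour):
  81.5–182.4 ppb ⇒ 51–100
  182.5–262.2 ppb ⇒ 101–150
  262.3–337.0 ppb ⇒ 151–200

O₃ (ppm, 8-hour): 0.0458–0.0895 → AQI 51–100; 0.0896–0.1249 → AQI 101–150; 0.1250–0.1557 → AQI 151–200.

NO₂: 641.04 lies in 329.99–825.01, so I_lo=101, I_hi=150, C_lo=329.99, C_hi=825.01.
(150−101)/(825.01−329.99) × (641.04−329.99) + 101 = 49/495.02 × 311.05 + 101 ≈ 131.79 → 132.
CO: 10.738 lies in 7.583–10.890, so I_lo=51, I_hi=100, C_lo=7.583, C_hi=10.890.
(100−51)/(10.890−7.583) × (10.738−7.583) + 51 = 49/3.307 × 3.155 + 51 ≈ 97.75 → 98.
SO₂: 277.3 lies in 262.3–337.0, so I_lo=151, I_hi=200, C_lo=262.3, C_hi=337.0.
(200−151)/(337.0−262.3) × (277.3−262.3) + 151 = 49/74.7 × 15.0 + 151 ≈ 160.84 → 161.
O₃: 0.0717 lies in 0.0458–0.0895, so I_lo=51, I_hi=100, C_lo=0.0458, C_hi=0.0895.
(100−51)/(0.0895−0.0458) × (0.0717−0.0458) + 51 = 49/0.0437 × 0.0259 + 51 ≈ 80.04 → 80.
Sub-indices: NO₂→132, CO→98, SO₂→161, O₃→80. Overall AQI = max = 161; dominant pollutant is SO₂.

161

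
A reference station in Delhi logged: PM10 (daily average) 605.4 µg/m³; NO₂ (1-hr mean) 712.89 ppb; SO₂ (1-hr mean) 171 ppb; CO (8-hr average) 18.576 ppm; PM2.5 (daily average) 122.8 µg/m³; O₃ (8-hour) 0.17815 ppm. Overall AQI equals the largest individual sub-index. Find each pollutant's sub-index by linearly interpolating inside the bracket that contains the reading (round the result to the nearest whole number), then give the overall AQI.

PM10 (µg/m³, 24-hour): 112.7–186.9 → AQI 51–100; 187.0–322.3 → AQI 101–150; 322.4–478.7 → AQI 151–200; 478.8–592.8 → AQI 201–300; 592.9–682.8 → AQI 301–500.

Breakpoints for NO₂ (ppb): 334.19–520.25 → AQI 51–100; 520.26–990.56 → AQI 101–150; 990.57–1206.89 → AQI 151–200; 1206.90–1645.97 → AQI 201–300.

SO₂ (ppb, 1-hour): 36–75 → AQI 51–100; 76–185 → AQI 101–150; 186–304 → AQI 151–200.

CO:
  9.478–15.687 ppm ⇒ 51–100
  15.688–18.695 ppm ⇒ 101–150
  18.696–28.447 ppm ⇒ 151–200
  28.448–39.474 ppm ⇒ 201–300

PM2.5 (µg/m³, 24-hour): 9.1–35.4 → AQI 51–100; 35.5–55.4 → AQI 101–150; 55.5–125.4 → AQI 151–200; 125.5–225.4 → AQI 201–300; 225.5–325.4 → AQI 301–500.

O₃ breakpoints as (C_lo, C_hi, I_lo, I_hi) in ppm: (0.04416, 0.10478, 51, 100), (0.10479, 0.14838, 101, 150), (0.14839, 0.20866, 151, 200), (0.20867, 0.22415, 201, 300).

329

PM10: row 592.9–682.8 (AQI 301–500). (500−301)·(605.4−592.9)/(682.8−592.9) + 301 = 199·12.5/89.9 + 301 ≈ 328.67 → 329.
NO₂: 712.89 lies in 520.26–990.56, so I_lo=101, I_hi=150, C_lo=520.26, C_hi=990.56.
(150−101)/(990.56−520.26) × (712.89−520.26) + 101 = 49/470.30 × 192.63 + 101 ≈ 121.07 → 121.
SO₂ 171: bracket 76–185 → index 101–150; slope 49/109, offset 95.
AQI = 101 + 49/109·95 ≈ 143.71 ⇒ 144.
CO 18.576: bracket 15.688–18.695 → index 101–150; slope 49/3.007, offset 2.888.
AQI = 101 + 49/3.007·2.888 ≈ 148.06 ⇒ 148.
PM2.5: 122.8 lies in 55.5–125.4, so I_lo=151, I_hi=200, C_lo=55.5, C_hi=125.4.
(200−151)/(125.4−55.5) × (122.8−55.5) + 151 = 49/69.9 × 67.3 + 151 ≈ 198.18 → 198.
O₃: 0.17815 ∈ [0.14839, 0.20866] ↔ index [151, 200].
151 + (0.17815−0.14839)·(200−151)/(0.20866−0.14839) = 151 + 0.02976·49/0.06027 ≈ 175.20, so AQI = 175.
Sub-indices: PM10→329, NO₂→121, SO₂→144, CO→148, PM2.5→198, O₃→175. Overall AQI = max = 329; dominant pollutant is PM10.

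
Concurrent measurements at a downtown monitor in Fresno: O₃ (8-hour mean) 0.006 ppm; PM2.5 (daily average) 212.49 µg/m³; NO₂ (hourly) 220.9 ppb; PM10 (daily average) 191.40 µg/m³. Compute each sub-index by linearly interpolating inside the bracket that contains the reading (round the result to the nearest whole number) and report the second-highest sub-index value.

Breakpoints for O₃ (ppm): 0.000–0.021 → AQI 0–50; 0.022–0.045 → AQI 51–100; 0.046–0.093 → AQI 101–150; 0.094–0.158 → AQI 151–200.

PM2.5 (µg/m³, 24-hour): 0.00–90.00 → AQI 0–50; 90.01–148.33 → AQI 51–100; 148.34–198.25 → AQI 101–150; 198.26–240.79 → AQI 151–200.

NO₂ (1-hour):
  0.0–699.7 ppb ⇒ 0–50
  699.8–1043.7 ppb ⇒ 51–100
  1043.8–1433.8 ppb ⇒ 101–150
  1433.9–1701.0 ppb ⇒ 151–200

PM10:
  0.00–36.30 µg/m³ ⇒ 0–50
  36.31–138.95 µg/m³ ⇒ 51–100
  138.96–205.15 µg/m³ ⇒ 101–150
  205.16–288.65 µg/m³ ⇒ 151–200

O₃: 0.006 lies in 0.000–0.021, so I_lo=0, I_hi=50, C_lo=0.000, C_hi=0.021.
(50−0)/(0.021−0.000) × (0.006−0.000) + 0 = 50/0.021 × 0.006 + 0 ≈ 14.29 → 14.
PM2.5: 212.49 ∈ [198.26, 240.79] ↔ index [151, 200].
151 + (212.49−198.26)·(200−151)/(240.79−198.26) = 151 + 14.23·49/42.53 ≈ 167.39, so AQI = 167.
NO₂: 220.9 lies in 0.0–699.7, so I_lo=0, I_hi=50, C_lo=0.0, C_hi=699.7.
(50−0)/(699.7−0.0) × (220.9−0.0) + 0 = 50/699.7 × 220.9 + 0 ≈ 15.79 → 16.
PM10 191.40: bracket 138.96–205.15 → index 101–150; slope 49/66.19, offset 52.44.
AQI = 101 + 49/66.19·52.44 ≈ 139.82 ⇒ 140.
Sub-indices: O₃→14, PM2.5→167, NO₂→16, PM10→140. Ranked high→low: 167, 140, 16, 14. Second-highest sub-index = 140.

140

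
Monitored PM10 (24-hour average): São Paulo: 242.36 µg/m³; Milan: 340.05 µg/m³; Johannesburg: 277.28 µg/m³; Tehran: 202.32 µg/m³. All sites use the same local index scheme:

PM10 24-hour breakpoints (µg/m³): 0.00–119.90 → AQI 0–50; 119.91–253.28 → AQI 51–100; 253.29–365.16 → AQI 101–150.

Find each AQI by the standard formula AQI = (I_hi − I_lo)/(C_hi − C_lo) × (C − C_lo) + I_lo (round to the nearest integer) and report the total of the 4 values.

São Paulo: 242.36 lies in 119.91–253.28, so I_lo=51, I_hi=100, C_lo=119.91, C_hi=253.28.
(100−51)/(253.28−119.91) × (242.36−119.91) + 51 = 49/133.37 × 122.45 + 51 ≈ 95.99 → 96.
Milan: 340.05 ∈ [253.29, 365.16] ↔ index [101, 150].
101 + (340.05−253.29)·(150−101)/(365.16−253.29) = 101 + 86.76·49/111.87 ≈ 139.00, so AQI = 139.
Johannesburg: 277.28 lies in 253.29–365.16, so I_lo=101, I_hi=150, C_lo=253.29, C_hi=365.16.
(150−101)/(365.16−253.29) × (277.28−253.29) + 101 = 49/111.87 × 23.99 + 101 ≈ 111.51 → 112.
Tehran: 202.32 ∈ [119.91, 253.28] ↔ index [51, 100].
51 + (202.32−119.91)·(100−51)/(253.28−119.91) = 51 + 82.41·49/133.37 ≈ 81.28, so AQI = 81.
AQIs: São Paulo=96, Milan=139, Johannesburg=112, Tehran=81. Sum = 96 + 139 + 112 + 81 = 428.

428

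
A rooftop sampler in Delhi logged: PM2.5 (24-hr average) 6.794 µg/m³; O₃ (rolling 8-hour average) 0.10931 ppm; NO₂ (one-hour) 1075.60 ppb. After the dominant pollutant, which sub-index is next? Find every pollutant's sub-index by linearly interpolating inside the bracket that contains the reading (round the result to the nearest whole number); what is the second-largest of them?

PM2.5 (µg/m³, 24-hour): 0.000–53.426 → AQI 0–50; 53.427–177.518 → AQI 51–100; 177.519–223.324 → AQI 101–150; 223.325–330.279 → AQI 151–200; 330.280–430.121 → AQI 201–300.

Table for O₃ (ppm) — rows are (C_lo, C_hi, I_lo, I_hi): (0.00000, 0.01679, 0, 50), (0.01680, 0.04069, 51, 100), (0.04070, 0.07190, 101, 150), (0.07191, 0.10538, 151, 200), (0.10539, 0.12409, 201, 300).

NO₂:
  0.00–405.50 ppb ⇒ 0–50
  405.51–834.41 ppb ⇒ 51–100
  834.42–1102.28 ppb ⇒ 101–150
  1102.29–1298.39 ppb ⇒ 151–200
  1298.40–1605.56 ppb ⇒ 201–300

145

PM2.5: 6.794 lies in 0.000–53.426, so I_lo=0, I_hi=50, C_lo=0.000, C_hi=53.426.
(50−0)/(53.426−0.000) × (6.794−0.000) + 0 = 50/53.426 × 6.794 + 0 ≈ 6.36 → 6.
O₃: 0.10931 ∈ [0.10539, 0.12409] ↔ index [201, 300].
201 + (0.10931−0.10539)·(300−201)/(0.12409−0.10539) = 201 + 0.00392·99/0.01870 ≈ 221.75, so AQI = 222.
NO₂: 1075.60 ∈ [834.42, 1102.28] ↔ index [101, 150].
101 + (1075.60−834.42)·(150−101)/(1102.28−834.42) = 101 + 241.18·49/267.86 ≈ 145.12, so AQI = 145.
Sub-indices: PM2.5→6, O₃→222, NO₂→145. Ranked high→low: 222, 145, 6. Second-highest sub-index = 145.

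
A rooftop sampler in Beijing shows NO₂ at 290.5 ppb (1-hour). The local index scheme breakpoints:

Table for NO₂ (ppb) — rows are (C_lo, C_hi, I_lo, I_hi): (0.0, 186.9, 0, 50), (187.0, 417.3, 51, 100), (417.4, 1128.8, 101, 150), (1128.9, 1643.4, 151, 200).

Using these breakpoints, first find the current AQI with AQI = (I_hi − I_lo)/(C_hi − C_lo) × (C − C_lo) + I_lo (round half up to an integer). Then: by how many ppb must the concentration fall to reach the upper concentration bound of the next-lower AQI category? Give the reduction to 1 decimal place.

NO₂: row 187.0–417.3 (AQI 51–100). (100−51)·(290.5−187.0)/(417.3−187.0) + 51 = 49·103.5/230.3 + 51 ≈ 73.02 → 73.
Current AQI 73 is in the Moderate range (51–100). The next-lower category tops out at AQI 50, whose upper concentration bound is 186.9 ppb.
Reduction needed = 290.5 − 186.9 = 103.6 ppb.

103.6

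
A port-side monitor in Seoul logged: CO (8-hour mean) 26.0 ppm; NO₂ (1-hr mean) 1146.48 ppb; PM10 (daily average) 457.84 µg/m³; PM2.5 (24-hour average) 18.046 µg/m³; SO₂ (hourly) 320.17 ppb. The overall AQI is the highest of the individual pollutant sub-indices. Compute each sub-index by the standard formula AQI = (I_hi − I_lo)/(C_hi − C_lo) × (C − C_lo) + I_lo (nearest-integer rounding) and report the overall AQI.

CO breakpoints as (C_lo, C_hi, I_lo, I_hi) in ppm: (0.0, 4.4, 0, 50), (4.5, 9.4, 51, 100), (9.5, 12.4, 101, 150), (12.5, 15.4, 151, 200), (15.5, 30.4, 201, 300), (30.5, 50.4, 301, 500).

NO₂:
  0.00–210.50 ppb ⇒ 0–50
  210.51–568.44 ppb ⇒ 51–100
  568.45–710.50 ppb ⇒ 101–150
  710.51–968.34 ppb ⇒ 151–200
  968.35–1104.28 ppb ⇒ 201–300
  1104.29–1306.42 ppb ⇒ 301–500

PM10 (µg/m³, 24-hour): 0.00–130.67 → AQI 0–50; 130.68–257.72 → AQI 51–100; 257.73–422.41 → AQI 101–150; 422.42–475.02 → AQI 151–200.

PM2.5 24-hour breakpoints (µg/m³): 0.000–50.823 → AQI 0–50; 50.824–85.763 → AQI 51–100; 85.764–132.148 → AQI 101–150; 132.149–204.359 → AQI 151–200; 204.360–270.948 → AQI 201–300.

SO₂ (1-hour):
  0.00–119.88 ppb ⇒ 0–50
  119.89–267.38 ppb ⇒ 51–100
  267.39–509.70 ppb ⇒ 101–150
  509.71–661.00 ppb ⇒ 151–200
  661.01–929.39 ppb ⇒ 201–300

CO: 26.0 ∈ [15.5, 30.4] ↔ index [201, 300].
201 + (26.0−15.5)·(300−201)/(30.4−15.5) = 201 + 10.5·99/14.9 ≈ 270.77, so AQI = 271.
NO₂ 1146.48: bracket 1104.29–1306.42 → index 301–500; slope 199/202.13, offset 42.19.
AQI = 301 + 199/202.13·42.19 ≈ 342.54 ⇒ 343.
PM10: row 422.42–475.02 (AQI 151–200). (200−151)·(457.84−422.42)/(475.02−422.42) + 151 = 49·35.42/52.60 + 151 ≈ 184.00 → 184.
PM2.5: row 0.000–50.823 (AQI 0–50). (50−0)·(18.046−0.000)/(50.823−0.000) + 0 = 50·18.046/50.823 + 0 ≈ 17.75 → 18.
SO₂: 320.17 ∈ [267.39, 509.70] ↔ index [101, 150].
101 + (320.17−267.39)·(150−101)/(509.70−267.39) = 101 + 52.78·49/242.31 ≈ 111.67, so AQI = 112.
Sub-indices: CO→271, NO₂→343, PM10→184, PM2.5→18, SO₂→112. Overall AQI = max = 343; dominant pollutant is NO₂.

343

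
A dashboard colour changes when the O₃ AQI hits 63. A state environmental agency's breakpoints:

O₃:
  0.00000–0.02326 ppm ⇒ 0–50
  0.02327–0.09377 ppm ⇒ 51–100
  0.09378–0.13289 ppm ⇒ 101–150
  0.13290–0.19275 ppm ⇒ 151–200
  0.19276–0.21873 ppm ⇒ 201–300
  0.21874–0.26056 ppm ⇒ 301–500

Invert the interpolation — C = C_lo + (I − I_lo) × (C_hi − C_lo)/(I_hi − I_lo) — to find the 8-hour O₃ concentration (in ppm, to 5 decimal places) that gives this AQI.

0.04054

AQI 63 lies in the 51–100 band, which corresponds to 0.02327–0.09377 ppm.
C = 0.02327 + (63−51)×(0.09377−0.02327)/(100−51) = 0.02327 + 12×0.07050/49 ≈ 0.0405353 ppm → 0.04054 ppm to 5 dp.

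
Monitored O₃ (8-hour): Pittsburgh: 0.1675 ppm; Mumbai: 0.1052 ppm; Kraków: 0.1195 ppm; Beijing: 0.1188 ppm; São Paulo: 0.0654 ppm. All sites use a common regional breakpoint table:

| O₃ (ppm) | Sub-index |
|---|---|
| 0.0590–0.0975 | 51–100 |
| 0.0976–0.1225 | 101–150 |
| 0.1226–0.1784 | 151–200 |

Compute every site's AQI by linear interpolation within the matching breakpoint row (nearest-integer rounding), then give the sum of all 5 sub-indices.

652

Pittsburgh: row 0.1226–0.1784 (AQI 151–200). (200−151)·(0.1675−0.1226)/(0.1784−0.1226) + 151 = 49·0.0449/0.0558 + 151 ≈ 190.43 → 190.
Mumbai: 0.1052 ∈ [0.0976, 0.1225] ↔ index [101, 150].
101 + (0.1052−0.0976)·(150−101)/(0.1225−0.0976) = 101 + 0.0076·49/0.0249 ≈ 115.96, so AQI = 116.
Kraków: 0.1195 lies in 0.0976–0.1225, so I_lo=101, I_hi=150, C_lo=0.0976, C_hi=0.1225.
(150−101)/(0.1225−0.0976) × (0.1195−0.0976) + 101 = 49/0.0249 × 0.0219 + 101 ≈ 144.10 → 144.
Beijing 0.1188: bracket 0.0976–0.1225 → index 101–150; slope 49/0.0249, offset 0.0212.
AQI = 101 + 49/0.0249·0.0212 ≈ 142.72 ⇒ 143.
São Paulo: 0.0654 lies in 0.0590–0.0975, so I_lo=51, I_hi=100, C_lo=0.0590, C_hi=0.0975.
(100−51)/(0.0975−0.0590) × (0.0654−0.0590) + 51 = 49/0.0385 × 0.0064 + 51 ≈ 59.15 → 59.
AQIs: Pittsburgh=190, Mumbai=116, Kraków=144, Beijing=143, São Paulo=59. Sum = 190 + 116 + 144 + 143 + 59 = 652.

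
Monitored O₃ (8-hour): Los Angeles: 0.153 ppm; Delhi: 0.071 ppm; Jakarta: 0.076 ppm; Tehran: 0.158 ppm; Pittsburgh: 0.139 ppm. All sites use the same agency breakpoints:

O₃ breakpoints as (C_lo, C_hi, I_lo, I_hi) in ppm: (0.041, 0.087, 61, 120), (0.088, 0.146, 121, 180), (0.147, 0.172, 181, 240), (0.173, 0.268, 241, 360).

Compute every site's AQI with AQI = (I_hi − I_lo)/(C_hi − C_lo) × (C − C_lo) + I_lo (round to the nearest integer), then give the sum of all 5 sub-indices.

Los Angeles: 0.153 ∈ [0.147, 0.172] ↔ index [181, 240].
181 + (0.153−0.147)·(240−181)/(0.172−0.147) = 181 + 0.006·59/0.025 ≈ 195.16, so AQI = 195.
Delhi 0.071: bracket 0.041–0.087 → index 61–120; slope 59/0.046, offset 0.030.
AQI = 61 + 59/0.046·0.030 ≈ 99.48 ⇒ 99.
Jakarta: row 0.041–0.087 (AQI 61–120). (120−61)·(0.076−0.041)/(0.087−0.041) + 61 = 59·0.035/0.046 + 61 ≈ 105.89 → 106.
Tehran: 0.158 lies in 0.147–0.172, so I_lo=181, I_hi=240, C_lo=0.147, C_hi=0.172.
(240−181)/(0.172−0.147) × (0.158−0.147) + 181 = 59/0.025 × 0.011 + 181 ≈ 206.96 → 207.
Pittsburgh: 0.139 ∈ [0.088, 0.146] ↔ index [121, 180].
121 + (0.139−0.088)·(180−121)/(0.146−0.088) = 121 + 0.051·59/0.058 ≈ 172.88, so AQI = 173.
AQIs: Los Angeles=195, Delhi=99, Jakarta=106, Tehran=207, Pittsburgh=173. Sum = 195 + 99 + 106 + 207 + 173 = 780.

780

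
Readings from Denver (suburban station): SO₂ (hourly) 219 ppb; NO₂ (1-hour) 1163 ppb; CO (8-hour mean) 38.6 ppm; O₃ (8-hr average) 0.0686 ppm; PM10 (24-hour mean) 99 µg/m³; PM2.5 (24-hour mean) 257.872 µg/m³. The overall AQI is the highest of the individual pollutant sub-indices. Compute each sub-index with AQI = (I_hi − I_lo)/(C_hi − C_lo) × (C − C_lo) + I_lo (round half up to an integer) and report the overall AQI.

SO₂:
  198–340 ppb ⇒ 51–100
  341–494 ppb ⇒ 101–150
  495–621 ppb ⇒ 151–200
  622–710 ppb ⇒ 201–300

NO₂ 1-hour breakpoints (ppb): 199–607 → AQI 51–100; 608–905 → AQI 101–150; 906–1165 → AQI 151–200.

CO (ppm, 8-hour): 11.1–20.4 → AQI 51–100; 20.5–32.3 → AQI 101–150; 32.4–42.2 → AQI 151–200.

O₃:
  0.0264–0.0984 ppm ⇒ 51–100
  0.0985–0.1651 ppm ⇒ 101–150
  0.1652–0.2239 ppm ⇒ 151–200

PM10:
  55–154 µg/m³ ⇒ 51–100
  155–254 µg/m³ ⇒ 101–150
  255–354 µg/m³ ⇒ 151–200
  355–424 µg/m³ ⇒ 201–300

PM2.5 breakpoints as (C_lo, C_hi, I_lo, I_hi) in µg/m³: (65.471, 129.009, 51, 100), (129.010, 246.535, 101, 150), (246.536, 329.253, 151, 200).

SO₂ 219: bracket 198–340 → index 51–100; slope 49/142, offset 21.
AQI = 51 + 49/142·21 ≈ 58.25 ⇒ 58.
NO₂ 1163: bracket 906–1165 → index 151–200; slope 49/259, offset 257.
AQI = 151 + 49/259·257 ≈ 199.62 ⇒ 200.
CO: row 32.4–42.2 (AQI 151–200). (200−151)·(38.6−32.4)/(42.2−32.4) + 151 = 49·6.2/9.8 + 151 ≈ 182.00 → 182.
O₃: 0.0686 ∈ [0.0264, 0.0984] ↔ index [51, 100].
51 + (0.0686−0.0264)·(100−51)/(0.0984−0.0264) = 51 + 0.0422·49/0.0720 ≈ 79.72, so AQI = 80.
PM10: 99 lies in 55–154, so I_lo=51, I_hi=100, C_lo=55, C_hi=154.
(100−51)/(154−55) × (99−55) + 51 = 49/99 × 44 + 51 ≈ 72.78 → 73.
PM2.5 257.872: bracket 246.536–329.253 → index 151–200; slope 49/82.717, offset 11.336.
AQI = 151 + 49/82.717·11.336 ≈ 157.72 ⇒ 158.
Sub-indices: SO₂→58, NO₂→200, CO→182, O₃→80, PM10→73, PM2.5→158. Overall AQI = max = 200; dominant pollutant is NO₂.
AQI 200: Unhealthy.

200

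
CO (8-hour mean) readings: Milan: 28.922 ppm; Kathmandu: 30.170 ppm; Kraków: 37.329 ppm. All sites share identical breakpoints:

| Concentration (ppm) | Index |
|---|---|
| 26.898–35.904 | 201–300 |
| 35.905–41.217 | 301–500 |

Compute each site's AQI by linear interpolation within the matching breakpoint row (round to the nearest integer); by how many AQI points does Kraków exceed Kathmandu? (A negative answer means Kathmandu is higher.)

Milan: 28.922 ∈ [26.898, 35.904] ↔ index [201, 300].
201 + (28.922−26.898)·(300−201)/(35.904−26.898) = 201 + 2.024·99/9.006 ≈ 223.25, so AQI = 223.
Kathmandu: 30.170 lies in 26.898–35.904, so I_lo=201, I_hi=300, C_lo=26.898, C_hi=35.904.
(300−201)/(35.904−26.898) × (30.170−26.898) + 201 = 99/9.006 × 3.272 + 201 ≈ 236.97 → 237.
Kraków 37.329: bracket 35.905–41.217 → index 301–500; slope 199/5.312, offset 1.424.
AQI = 301 + 199/5.312·1.424 ≈ 354.35 ⇒ 354.
AQIs: Milan=223, Kathmandu=237, Kraków=354. Kraków (354) − Kathmandu (237) = 117.

117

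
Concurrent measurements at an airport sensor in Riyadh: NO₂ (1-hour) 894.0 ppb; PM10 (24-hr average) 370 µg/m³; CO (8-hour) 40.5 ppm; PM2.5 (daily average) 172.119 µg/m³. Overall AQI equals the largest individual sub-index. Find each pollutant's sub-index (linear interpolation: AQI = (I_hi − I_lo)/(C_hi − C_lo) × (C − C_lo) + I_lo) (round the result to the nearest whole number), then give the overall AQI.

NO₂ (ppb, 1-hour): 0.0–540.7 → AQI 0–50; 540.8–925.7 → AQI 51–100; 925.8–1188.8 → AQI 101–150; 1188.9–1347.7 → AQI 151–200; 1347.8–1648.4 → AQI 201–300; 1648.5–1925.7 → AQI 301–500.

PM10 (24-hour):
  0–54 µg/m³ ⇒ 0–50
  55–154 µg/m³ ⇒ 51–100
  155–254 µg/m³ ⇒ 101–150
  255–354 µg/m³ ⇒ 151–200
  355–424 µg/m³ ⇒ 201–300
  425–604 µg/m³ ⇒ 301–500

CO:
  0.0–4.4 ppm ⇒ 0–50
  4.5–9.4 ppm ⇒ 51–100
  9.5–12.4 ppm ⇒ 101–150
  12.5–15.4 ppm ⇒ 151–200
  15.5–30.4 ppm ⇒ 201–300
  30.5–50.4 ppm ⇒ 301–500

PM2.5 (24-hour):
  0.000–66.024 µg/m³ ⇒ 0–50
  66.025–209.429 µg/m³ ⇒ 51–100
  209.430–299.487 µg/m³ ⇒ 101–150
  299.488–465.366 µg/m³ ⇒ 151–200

NO₂: 894.0 ∈ [540.8, 925.7] ↔ index [51, 100].
51 + (894.0−540.8)·(100−51)/(925.7−540.8) = 51 + 353.2·49/384.9 ≈ 95.96, so AQI = 96.
PM10: 370 lies in 355–424, so I_lo=201, I_hi=300, C_lo=355, C_hi=424.
(300−201)/(424−355) × (370−355) + 201 = 99/69 × 15 + 201 ≈ 222.52 → 223.
CO: 40.5 ∈ [30.5, 50.4] ↔ index [301, 500].
301 + (40.5−30.5)·(500−301)/(50.4−30.5) = 301 + 10.0·199/19.9 ≈ 401.00, so AQI = 401.
PM2.5: 172.119 lies in 66.025–209.429, so I_lo=51, I_hi=100, C_lo=66.025, C_hi=209.429.
(100−51)/(209.429−66.025) × (172.119−66.025) + 51 = 49/143.404 × 106.094 + 51 ≈ 87.25 → 87.
Sub-indices: NO₂→96, PM10→223, CO→401, PM2.5→87. Overall AQI = max = 401; dominant pollutant is CO.

401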